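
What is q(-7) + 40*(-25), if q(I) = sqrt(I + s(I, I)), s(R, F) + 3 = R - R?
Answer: -1000 + I*sqrt(10) ≈ -1000.0 + 3.1623*I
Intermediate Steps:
s(R, F) = -3 (s(R, F) = -3 + (R - R) = -3 + 0 = -3)
q(I) = sqrt(-3 + I) (q(I) = sqrt(I - 3) = sqrt(-3 + I))
q(-7) + 40*(-25) = sqrt(-3 - 7) + 40*(-25) = sqrt(-10) - 1000 = I*sqrt(10) - 1000 = -1000 + I*sqrt(10)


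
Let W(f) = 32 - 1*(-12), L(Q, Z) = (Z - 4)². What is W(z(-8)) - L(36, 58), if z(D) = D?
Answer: -2872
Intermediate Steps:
L(Q, Z) = (-4 + Z)²
W(f) = 44 (W(f) = 32 + 12 = 44)
W(z(-8)) - L(36, 58) = 44 - (-4 + 58)² = 44 - 1*54² = 44 - 1*2916 = 44 - 2916 = -2872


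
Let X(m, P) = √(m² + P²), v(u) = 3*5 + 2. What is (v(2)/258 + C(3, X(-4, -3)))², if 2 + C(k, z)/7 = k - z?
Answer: 51940849/66564 ≈ 780.31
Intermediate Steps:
v(u) = 17 (v(u) = 15 + 2 = 17)
X(m, P) = √(P² + m²)
C(k, z) = -14 - 7*z + 7*k (C(k, z) = -14 + 7*(k - z) = -14 + (-7*z + 7*k) = -14 - 7*z + 7*k)
(v(2)/258 + C(3, X(-4, -3)))² = (17/258 + (-14 - 7*√((-3)² + (-4)²) + 7*3))² = (17*(1/258) + (-14 - 7*√(9 + 16) + 21))² = (17/258 + (-14 - 7*√25 + 21))² = (17/258 + (-14 - 7*5 + 21))² = (17/258 + (-14 - 35 + 21))² = (17/258 - 28)² = (-7207/258)² = 51940849/66564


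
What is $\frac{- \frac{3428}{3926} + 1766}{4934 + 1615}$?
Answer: $\frac{3464944}{12855687} \approx 0.26953$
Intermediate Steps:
$\frac{- \frac{3428}{3926} + 1766}{4934 + 1615} = \frac{\left(-3428\right) \frac{1}{3926} + 1766}{6549} = \left(- \frac{1714}{1963} + 1766\right) \frac{1}{6549} = \frac{3464944}{1963} \cdot \frac{1}{6549} = \frac{3464944}{12855687}$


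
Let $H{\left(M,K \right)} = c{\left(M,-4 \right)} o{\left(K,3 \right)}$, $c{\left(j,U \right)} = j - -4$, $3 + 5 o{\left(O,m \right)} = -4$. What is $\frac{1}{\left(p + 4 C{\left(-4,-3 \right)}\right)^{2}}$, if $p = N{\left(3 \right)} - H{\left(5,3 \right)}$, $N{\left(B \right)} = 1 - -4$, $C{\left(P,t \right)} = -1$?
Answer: $\frac{25}{4624} \approx 0.0054066$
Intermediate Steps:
$N{\left(B \right)} = 5$ ($N{\left(B \right)} = 1 + 4 = 5$)
$o{\left(O,m \right)} = - \frac{7}{5}$ ($o{\left(O,m \right)} = - \frac{3}{5} + \frac{1}{5} \left(-4\right) = - \frac{3}{5} - \frac{4}{5} = - \frac{7}{5}$)
$c{\left(j,U \right)} = 4 + j$ ($c{\left(j,U \right)} = j + 4 = 4 + j$)
$H{\left(M,K \right)} = - \frac{28}{5} - \frac{7 M}{5}$ ($H{\left(M,K \right)} = \left(4 + M\right) \left(- \frac{7}{5}\right) = - \frac{28}{5} - \frac{7 M}{5}$)
$p = \frac{88}{5}$ ($p = 5 - \left(- \frac{28}{5} - 7\right) = 5 - - \frac{63}{5} = 5 + \frac{63}{5} = \frac{88}{5} \approx 17.6$)
$\frac{1}{\left(p + 4 C{\left(-4,-3 \right)}\right)^{2}} = \frac{1}{\left(\frac{88}{5} + 4 \left(-1\right)\right)^{2}} = \frac{1}{\left(\frac{88}{5} - 4\right)^{2}} = \frac{1}{\left(\frac{68}{5}\right)^{2}} = \frac{1}{\frac{4624}{25}} = \frac{25}{4624}$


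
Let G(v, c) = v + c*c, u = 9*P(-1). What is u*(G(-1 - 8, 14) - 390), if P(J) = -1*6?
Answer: 10962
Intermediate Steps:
P(J) = -6
u = -54 (u = 9*(-6) = -54)
G(v, c) = v + c²
u*(G(-1 - 8, 14) - 390) = -54*(((-1 - 8) + 14²) - 390) = -54*((-9 + 196) - 390) = -54*(187 - 390) = -54*(-203) = 10962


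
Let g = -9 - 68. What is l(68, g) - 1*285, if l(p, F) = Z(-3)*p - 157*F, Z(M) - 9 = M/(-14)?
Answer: 87014/7 ≈ 12431.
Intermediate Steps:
Z(M) = 9 - M/14 (Z(M) = 9 + M/(-14) = 9 + M*(-1/14) = 9 - M/14)
g = -77
l(p, F) = -157*F + 129*p/14 (l(p, F) = (9 - 1/14*(-3))*p - 157*F = (9 + 3/14)*p - 157*F = 129*p/14 - 157*F = -157*F + 129*p/14)
l(68, g) - 1*285 = (-157*(-77) + (129/14)*68) - 1*285 = (12089 + 4386/7) - 285 = 89009/7 - 285 = 87014/7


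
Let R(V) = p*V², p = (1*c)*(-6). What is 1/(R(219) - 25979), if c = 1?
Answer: -1/313745 ≈ -3.1873e-6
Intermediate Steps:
p = -6 (p = (1*1)*(-6) = 1*(-6) = -6)
R(V) = -6*V²
1/(R(219) - 25979) = 1/(-6*219² - 25979) = 1/(-6*47961 - 25979) = 1/(-287766 - 25979) = 1/(-313745) = -1/313745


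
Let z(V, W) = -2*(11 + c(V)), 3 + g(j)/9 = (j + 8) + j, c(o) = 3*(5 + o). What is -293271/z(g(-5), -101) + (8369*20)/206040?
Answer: -754863350/561459 ≈ -1344.5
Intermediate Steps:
c(o) = 15 + 3*o
g(j) = 45 + 18*j (g(j) = -27 + 9*((j + 8) + j) = -27 + 9*((8 + j) + j) = -27 + 9*(8 + 2*j) = -27 + (72 + 18*j) = 45 + 18*j)
z(V, W) = -52 - 6*V (z(V, W) = -2*(11 + (15 + 3*V)) = -2*(26 + 3*V) = -52 - 6*V)
-293271/z(g(-5), -101) + (8369*20)/206040 = -293271/(-52 - 6*(45 + 18*(-5))) + (8369*20)/206040 = -293271/(-52 - 6*(45 - 90)) + 167380*(1/206040) = -293271/(-52 - 6*(-45)) + 8369/10302 = -293271/(-52 + 270) + 8369/10302 = -293271/218 + 8369/10302 = -754863350/561459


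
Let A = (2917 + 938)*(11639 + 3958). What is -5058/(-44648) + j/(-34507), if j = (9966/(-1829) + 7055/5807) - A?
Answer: 14257102290118431737/8181722571430804 ≈ 1742.6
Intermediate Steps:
A = 60126435 (A = 3855*15597 = 60126435)
j = -638603091483272/10621003 (j = (9966/(-1829) + 7055/5807) - 1*60126435 = (9966*(-1/1829) + 7055*(1/5807)) - 60126435 = (-9966/1829 + 7055/5807) - 60126435 = -44968967/10621003 - 60126435 = -638603091483272/10621003 ≈ -6.0126e+7)
-5058/(-44648) + j/(-34507) = -5058/(-44648) - 638603091483272/10621003/(-34507) = -5058*(-1/44648) - 638603091483272/10621003*(-1/34507) = 2529/22324 + 638603091483272/366498950521 = 14257102290118431737/8181722571430804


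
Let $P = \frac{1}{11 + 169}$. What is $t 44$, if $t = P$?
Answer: $\frac{11}{45} \approx 0.24444$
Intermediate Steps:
$P = \frac{1}{180} \approx 0.0055556$
$t = \frac{1}{180} \approx 0.0055556$
$t 44 = \frac{1}{180} \cdot 44 = \frac{11}{45}$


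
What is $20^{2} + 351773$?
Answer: $352173$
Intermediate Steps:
$20^{2} + 351773 = 400 + 351773 = 352173$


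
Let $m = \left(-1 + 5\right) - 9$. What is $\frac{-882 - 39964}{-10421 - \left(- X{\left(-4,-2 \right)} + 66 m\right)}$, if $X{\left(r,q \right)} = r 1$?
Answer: $\frac{40846}{10095} \approx 4.0462$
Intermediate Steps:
$m = -5$ ($m = 4 - 9 = -5$)
$X{\left(r,q \right)} = r$
$\frac{-882 - 39964}{-10421 - \left(- X{\left(-4,-2 \right)} + 66 m\right)} = \frac{-882 - 39964}{-10421 - -326} = - \frac{40846}{-10421 + \left(-4 + 330\right)} = - \frac{40846}{-10421 + 326} = - \frac{40846}{-10095} = \left(-40846\right) \left(- \frac{1}{10095}\right) = \frac{40846}{10095}$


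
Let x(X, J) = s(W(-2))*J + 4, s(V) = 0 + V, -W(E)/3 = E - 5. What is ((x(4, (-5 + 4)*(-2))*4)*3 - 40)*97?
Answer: 49664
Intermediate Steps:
W(E) = 15 - 3*E (W(E) = -3*(E - 5) = -3*(-5 + E) = 15 - 3*E)
s(V) = V
x(X, J) = 4 + 21*J (x(X, J) = (15 - 3*(-2))*J + 4 = (15 + 6)*J + 4 = 21*J + 4 = 4 + 21*J)
((x(4, (-5 + 4)*(-2))*4)*3 - 40)*97 = (((4 + 21*((-5 + 4)*(-2)))*4)*3 - 40)*97 = (((4 + 21*(-1*(-2)))*4)*3 - 40)*97 = (((4 + 21*2)*4)*3 - 40)*97 = (((4 + 42)*4)*3 - 40)*97 = ((46*4)*3 - 40)*97 = (184*3 - 40)*97 = (552 - 40)*97 = 512*97 = 49664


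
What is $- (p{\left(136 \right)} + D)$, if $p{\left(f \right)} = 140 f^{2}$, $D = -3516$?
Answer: $-2585924$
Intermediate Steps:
$- (p{\left(136 \right)} + D) = - (140 \cdot 136^{2} - 3516) = - (140 \cdot 18496 - 3516) = - (2589440 - 3516) = \left(-1\right) 2585924 = -2585924$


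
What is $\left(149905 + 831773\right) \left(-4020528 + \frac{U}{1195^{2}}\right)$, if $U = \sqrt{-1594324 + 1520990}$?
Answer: $-3946863885984 + \frac{981678 i \sqrt{73334}}{1428025} \approx -3.9469 \cdot 10^{12} + 186.16 i$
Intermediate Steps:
$U = i \sqrt{73334}$ ($U = \sqrt{-73334} = i \sqrt{73334} \approx 270.8 i$)
$\left(149905 + 831773\right) \left(-4020528 + \frac{U}{1195^{2}}\right) = \left(149905 + 831773\right) \left(-4020528 + \frac{i \sqrt{73334}}{1195^{2}}\right) = 981678 \left(-4020528 + \frac{i \sqrt{73334}}{1428025}\right) = -3946863885984 + \frac{981678 i \sqrt{73334}}{1428025}$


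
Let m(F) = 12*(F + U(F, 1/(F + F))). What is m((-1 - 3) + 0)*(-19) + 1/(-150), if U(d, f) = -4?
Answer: 273599/150 ≈ 1824.0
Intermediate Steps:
m(F) = -48 + 12*F (m(F) = 12*(F - 4) = 12*(-4 + F) = -48 + 12*F)
m((-1 - 3) + 0)*(-19) + 1/(-150) = (-48 + 12*((-1 - 3) + 0))*(-19) + 1/(-150) = (-48 + 12*(-4 + 0))*(-19) - 1/150 = (-48 + 12*(-4))*(-19) - 1/150 = (-48 - 48)*(-19) - 1/150 = -96*(-19) - 1/150 = 1824 - 1/150 = 273599/150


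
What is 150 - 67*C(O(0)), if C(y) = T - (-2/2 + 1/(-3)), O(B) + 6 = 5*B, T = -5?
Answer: 1187/3 ≈ 395.67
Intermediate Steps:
O(B) = -6 + 5*B
C(y) = -11/3 (C(y) = -5 - (-2/2 + 1/(-3)) = -5 - (-2*½ + 1*(-⅓)) = -5 - (-1 - ⅓) = -5 - 1*(-4/3) = -5 + 4/3 = -11/3)
150 - 67*C(O(0)) = 150 - 67*(-11/3) = 150 + 737/3 = 1187/3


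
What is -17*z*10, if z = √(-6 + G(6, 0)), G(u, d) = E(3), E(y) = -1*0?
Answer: -170*I*√6 ≈ -416.41*I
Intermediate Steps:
E(y) = 0
G(u, d) = 0
z = I*√6 (z = √(-6 + 0) = √(-6) = I*√6 ≈ 2.4495*I)
-17*z*10 = -17*I*√6*10 = -170*I*√6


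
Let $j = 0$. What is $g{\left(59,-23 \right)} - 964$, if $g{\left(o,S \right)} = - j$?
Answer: $-964$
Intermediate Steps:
$g{\left(o,S \right)} = 0$ ($g{\left(o,S \right)} = \left(-1\right) 0 = 0$)
$g{\left(59,-23 \right)} - 964 = 0 - 964 = -964$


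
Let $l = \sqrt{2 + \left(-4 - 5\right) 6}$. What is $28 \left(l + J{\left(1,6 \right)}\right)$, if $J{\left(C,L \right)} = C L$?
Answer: $168 + 56 i \sqrt{13} \approx 168.0 + 201.91 i$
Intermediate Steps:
$l = 2 i \sqrt{13}$ ($l = \sqrt{2 - 54} = \sqrt{-52} = 2 i \sqrt{13} \approx 7.2111 i$)
$28 \left(l + J{\left(1,6 \right)}\right) = 28 \left(2 i \sqrt{13} + 1 \cdot 6\right) = 28 \left(2 i \sqrt{13} + 6\right) = 28 \left(6 + 2 i \sqrt{13}\right) = 168 + 56 i \sqrt{13}$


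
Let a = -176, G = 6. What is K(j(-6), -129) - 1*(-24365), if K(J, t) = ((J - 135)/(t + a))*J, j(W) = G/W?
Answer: 7431189/305 ≈ 24365.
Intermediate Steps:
j(W) = 6/W
K(J, t) = J*(-135 + J)/(-176 + t) (K(J, t) = ((J - 135)/(t - 176))*J = ((-135 + J)/(-176 + t))*J = J*(-135 + J)/(-176 + t))
K(j(-6), -129) - 1*(-24365) = (6/(-6))*(-135 + 6/(-6))/(-176 - 129) - 1*(-24365) = (6*(-1/6))*(-135 + 6*(-1/6))/(-305) + 24365 = -1*(-1/305)*(-135 - 1) + 24365 = -1*(-1/305)*(-136) + 24365 = -136/305 + 24365 = 7431189/305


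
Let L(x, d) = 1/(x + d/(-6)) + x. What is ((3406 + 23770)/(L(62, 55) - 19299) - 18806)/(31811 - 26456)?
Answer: -22937983186/6531089733 ≈ -3.5121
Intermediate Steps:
L(x, d) = x + 1/(x - d/6) (L(x, d) = 1/(x + d*(-⅙)) + x = 1/(x - d/6) + x = x + 1/(x - d/6))
((3406 + 23770)/(L(62, 55) - 19299) - 18806)/(31811 - 26456) = ((3406 + 23770)/((-6 - 6*62² + 55*62)/(55 - 6*62) - 19299) - 18806)/(31811 - 26456) = (27176/((-6 - 6*3844 + 3410)/(55 - 372) - 19299) - 18806)/5355 = (27176/((-6 - 23064 + 3410)/(-317) - 19299) - 18806)*(1/5355) = (27176/(-1/317*(-19660) - 19299) - 18806)*(1/5355) = (27176/(19660/317 - 19299) - 18806)*(1/5355) = (27176/(-6098123/317) - 18806)*(1/5355) = (27176*(-317/6098123) - 18806)*(1/5355) = (-8614792/6098123 - 18806)*(1/5355) = -114689915930/6098123*1/5355 = -22937983186/6531089733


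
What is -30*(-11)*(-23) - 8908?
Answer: -16498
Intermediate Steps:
-30*(-11)*(-23) - 8908 = 330*(-23) - 8908 = -7590 - 8908 = -16498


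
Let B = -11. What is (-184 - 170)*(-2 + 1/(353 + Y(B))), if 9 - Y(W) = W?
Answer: 263730/373 ≈ 707.05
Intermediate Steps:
Y(W) = 9 - W
(-184 - 170)*(-2 + 1/(353 + Y(B))) = (-184 - 170)*(-2 + 1/(353 + (9 - 1*(-11)))) = -354*(-2 + 1/(353 + (9 + 11))) = -354*(-2 + 1/(353 + 20)) = -354*(-2 + 1/373) = -354*(-745/373) = 263730/373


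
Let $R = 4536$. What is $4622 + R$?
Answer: $9158$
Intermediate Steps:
$4622 + R = 4622 + 4536 = 9158$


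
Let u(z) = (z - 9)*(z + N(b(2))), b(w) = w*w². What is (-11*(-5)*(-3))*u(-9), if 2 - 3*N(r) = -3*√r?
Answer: -24750 + 5940*√2 ≈ -16350.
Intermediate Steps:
b(w) = w³
N(r) = ⅔ + √r (N(r) = ⅔ - (-1)*√r = ⅔ + √r)
u(z) = (-9 + z)*(⅔ + z + 2*√2) (u(z) = (z - 9)*(z + (⅔ + √(2³))) = (-9 + z)*(z + (⅔ + √8)) = (-9 + z)*(z + (⅔ + 2*√2)) = (-9 + z)*(⅔ + z + 2*√2))
(-11*(-5)*(-3))*u(-9) = (-11*(-5)*(-3))*(-6 + (-9)² - 18*√2 - 25/3*(-9) + 2*(-9)*√2) = (55*(-3))*(-6 + 81 - 18*√2 + 75 - 18*√2) = -165*(150 - 36*√2) = -24750 + 5940*√2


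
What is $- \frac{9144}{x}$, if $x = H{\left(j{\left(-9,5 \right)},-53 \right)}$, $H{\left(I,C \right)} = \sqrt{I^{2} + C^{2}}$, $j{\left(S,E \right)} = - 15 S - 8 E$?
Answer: $- \frac{4572 \sqrt{11834}}{5917} \approx -84.056$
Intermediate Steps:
$H{\left(I,C \right)} = \sqrt{C^{2} + I^{2}}$
$x = \sqrt{11834}$ ($x = \sqrt{\left(-53\right)^{2} + \left(\left(-15\right) \left(-9\right) - 40\right)^{2}} = \sqrt{2809 + \left(135 - 40\right)^{2}} = \sqrt{2809 + 95^{2}} = \sqrt{2809 + 9025} = \sqrt{11834} \approx 108.78$)
$- \frac{9144}{x} = - \frac{9144}{\sqrt{11834}} = - 9144 \frac{\sqrt{11834}}{11834} = - \frac{4572 \sqrt{11834}}{5917}$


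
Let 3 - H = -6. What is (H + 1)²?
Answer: 100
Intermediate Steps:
H = 9 (H = 3 - 1*(-6) = 3 + 6 = 9)
(H + 1)² = (9 + 1)² = 10² = 100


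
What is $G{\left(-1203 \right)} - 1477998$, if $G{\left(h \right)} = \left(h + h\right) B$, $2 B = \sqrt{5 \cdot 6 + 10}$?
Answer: $-1477998 - 2406 \sqrt{10} \approx -1.4856 \cdot 10^{6}$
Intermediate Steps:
$B = \sqrt{10}$ ($B = \frac{\sqrt{5 \cdot 6 + 10}}{2} = \frac{\sqrt{30 + 10}}{2} = \frac{\sqrt{40}}{2} = \frac{2 \sqrt{10}}{2} = \sqrt{10} \approx 3.1623$)
$G{\left(h \right)} = 2 h \sqrt{10}$ ($G{\left(h \right)} = \left(h + h\right) \sqrt{10} = 2 h \sqrt{10}$)
$G{\left(-1203 \right)} - 1477998 = 2 \left(-1203\right) \sqrt{10} - 1477998 = - 2406 \sqrt{10} - 1477998 = -1477998 - 2406 \sqrt{10}$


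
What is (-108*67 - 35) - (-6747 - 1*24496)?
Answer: 23972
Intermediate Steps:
(-108*67 - 35) - (-6747 - 1*24496) = (-7236 - 35) - (-6747 - 24496) = -7271 - 1*(-31243) = -7271 + 31243 = 23972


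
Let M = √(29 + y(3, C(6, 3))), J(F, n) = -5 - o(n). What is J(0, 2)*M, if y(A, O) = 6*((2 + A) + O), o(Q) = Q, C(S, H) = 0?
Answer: -7*√59 ≈ -53.768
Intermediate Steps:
y(A, O) = 12 + 6*A + 6*O (y(A, O) = 6*(2 + A + O) = 12 + 6*A + 6*O)
J(F, n) = -5 - n
M = √59 (M = √(29 + (12 + 6*3 + 6*0)) = √(29 + (12 + 18 + 0)) = √(29 + 30) = √59 ≈ 7.6811)
J(0, 2)*M = (-5 - 1*2)*√59 = (-5 - 2)*√59 = -7*√59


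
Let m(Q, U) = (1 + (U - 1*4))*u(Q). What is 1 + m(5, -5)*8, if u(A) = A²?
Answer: -1599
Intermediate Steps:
m(Q, U) = Q²*(-3 + U) (m(Q, U) = (1 + (U - 1*4))*Q² = (1 + (U - 4))*Q² = (1 + (-4 + U))*Q² = (-3 + U)*Q² = Q²*(-3 + U))
1 + m(5, -5)*8 = 1 + (5²*(-3 - 5))*8 = 1 + (25*(-8))*8 = 1 - 200*8 = 1 - 1600 = -1599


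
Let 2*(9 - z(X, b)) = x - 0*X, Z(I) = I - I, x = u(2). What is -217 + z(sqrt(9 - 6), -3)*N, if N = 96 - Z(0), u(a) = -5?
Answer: 887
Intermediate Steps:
x = -5
Z(I) = 0
z(X, b) = 23/2 (z(X, b) = 9 - (-5 - 0*X)/2 = 9 - (-5 - 1*0)/2 = 9 - (-5 + 0)/2 = 9 - 1/2*(-5) = 9 + 5/2 = 23/2)
N = 96 (N = 96 - 1*0 = 96 + 0 = 96)
-217 + z(sqrt(9 - 6), -3)*N = -217 + (23/2)*96 = -217 + 1104 = 887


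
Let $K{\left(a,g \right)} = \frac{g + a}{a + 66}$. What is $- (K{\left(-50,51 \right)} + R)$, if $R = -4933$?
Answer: $\frac{78927}{16} \approx 4932.9$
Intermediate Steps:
$K{\left(a,g \right)} = \frac{a + g}{66 + a}$
$- (K{\left(-50,51 \right)} + R) = - (\frac{-50 + 51}{66 - 50} - 4933) = - (\frac{1}{16} \cdot 1 - 4933) = - (\frac{1}{16} - 4933) = \left(-1\right) \left(- \frac{78927}{16}\right) = \frac{78927}{16}$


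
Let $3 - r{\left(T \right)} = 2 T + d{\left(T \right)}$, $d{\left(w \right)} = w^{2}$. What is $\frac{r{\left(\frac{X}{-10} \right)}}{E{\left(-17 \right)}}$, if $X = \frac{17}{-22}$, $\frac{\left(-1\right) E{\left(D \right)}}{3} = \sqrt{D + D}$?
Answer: $\frac{137431 i \sqrt{34}}{4936800} \approx 0.16232 i$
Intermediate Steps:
$E{\left(D \right)} = - 3 \sqrt{2} \sqrt{D}$ ($E{\left(D \right)} = - 3 \sqrt{D + D} = - 3 \sqrt{2 D} = - 3 \sqrt{2} \sqrt{D}$)
$X = - \frac{17}{22}$ ($X = 17 \left(- \frac{1}{22}\right) = - \frac{17}{22} \approx -0.77273$)
$r{\left(T \right)} = 3 - T^{2} - 2 T$ ($r{\left(T \right)} = 3 - \left(2 T + T^{2}\right) = 3 - \left(T^{2} + 2 T\right) = 3 - T^{2} - 2 T$)
$\frac{r{\left(\frac{X}{-10} \right)}}{E{\left(-17 \right)}} = \frac{3 - \left(- \frac{17}{22 \left(-10\right)}\right)^{2} - 2 \left(- \frac{17}{22 \left(-10\right)}\right)}{\left(-3\right) \sqrt{2} \sqrt{-17}} = \frac{3 - \left(\left(- \frac{17}{22}\right) \left(- \frac{1}{10}\right)\right)^{2} - 2 \left(\left(- \frac{17}{22}\right) \left(- \frac{1}{10}\right)\right)}{\left(-3\right) \sqrt{2} i \sqrt{17}} = \frac{3 - \left(\frac{17}{220}\right)^{2} - \frac{17}{110}}{\left(-3\right) i \sqrt{34}} = \left(3 - \frac{289}{48400} - \frac{17}{110}\right) \frac{i \sqrt{34}}{102} = \frac{137431 \frac{i \sqrt{34}}{102}}{48400} = \frac{137431 i \sqrt{34}}{4936800}$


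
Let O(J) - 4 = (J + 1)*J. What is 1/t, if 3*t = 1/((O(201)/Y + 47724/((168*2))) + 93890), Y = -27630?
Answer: 36372903571/128940 ≈ 2.8209e+5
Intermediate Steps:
O(J) = 4 + J*(1 + J) (O(J) = 4 + (J + 1)*J = 4 + (1 + J)*J = 4 + J*(1 + J))
t = 128940/36372903571 (t = 1/(3*(((4 + 201 + 201²)/(-27630) + 47724/((168*2))) + 93890)) = 1/(3*(((4 + 201 + 40401)*(-1/27630) + 47724/336) + 93890)) = 1/(3*((40606*(-1/27630) + 47724*(1/336)) + 93890)) = 1/(3*((-20303/13815 + 3977/28) + 93890)) = 1/(3*(54373771/386820 + 93890)) = 1/(3*(36372903571/386820)) = (⅓)*(386820/36372903571) = 128940/36372903571 ≈ 3.5449e-6)
1/t = 1/(128940/36372903571) = 36372903571/128940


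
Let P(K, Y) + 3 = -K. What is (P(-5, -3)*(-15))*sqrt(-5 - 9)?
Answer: -30*I*sqrt(14) ≈ -112.25*I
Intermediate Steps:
P(K, Y) = -3 - K
(P(-5, -3)*(-15))*sqrt(-5 - 9) = ((-3 - 1*(-5))*(-15))*sqrt(-5 - 9) = ((-3 + 5)*(-15))*sqrt(-14) = (2*(-15))*(I*sqrt(14)) = -30*I*sqrt(14)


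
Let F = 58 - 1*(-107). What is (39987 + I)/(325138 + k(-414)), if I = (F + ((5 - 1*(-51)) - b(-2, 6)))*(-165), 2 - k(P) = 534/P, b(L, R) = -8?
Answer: 151938/22434749 ≈ 0.0067724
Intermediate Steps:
F = 165 (F = 58 + 107 = 165)
k(P) = 2 - 534/P
I = -37785 (I = (165 + ((5 - 1*(-51)) - 1*(-8)))*(-165) = (165 + ((5 + 51) + 8))*(-165) = (165 + (56 + 8))*(-165) = (165 + 64)*(-165) = 229*(-165) = -37785)
(39987 + I)/(325138 + k(-414)) = (39987 - 37785)/(325138 + (2 - 534/(-414))) = 2202/(325138 + (2 - 534*(-1/414))) = 2202/(325138 + (2 + 89/69)) = 2202/(325138 + 227/69) = 2202/(22434749/69) = 2202*(69/22434749) = 151938/22434749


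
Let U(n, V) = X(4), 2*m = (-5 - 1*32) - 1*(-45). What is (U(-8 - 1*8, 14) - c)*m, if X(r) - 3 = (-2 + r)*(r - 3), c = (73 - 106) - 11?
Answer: 196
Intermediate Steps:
c = -44 (c = -33 - 11 = -44)
m = 4 (m = ((-5 - 1*32) - 1*(-45))/2 = ((-5 - 32) + 45)/2 = (-37 + 45)/2 = (1/2)*8 = 4)
X(r) = 3 + (-3 + r)*(-2 + r) (X(r) = 3 + (-2 + r)*(r - 3) = 3 + (-2 + r)*(-3 + r) = 3 + (-3 + r)*(-2 + r))
U(n, V) = 5 (U(n, V) = 9 + 4**2 - 5*4 = 9 + 16 - 20 = 5)
(U(-8 - 1*8, 14) - c)*m = (5 - 1*(-44))*4 = (5 + 44)*4 = 49*4 = 196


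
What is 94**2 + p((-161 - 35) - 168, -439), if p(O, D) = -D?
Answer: 9275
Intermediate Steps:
94**2 + p((-161 - 35) - 168, -439) = 94**2 - 1*(-439) = 8836 + 439 = 9275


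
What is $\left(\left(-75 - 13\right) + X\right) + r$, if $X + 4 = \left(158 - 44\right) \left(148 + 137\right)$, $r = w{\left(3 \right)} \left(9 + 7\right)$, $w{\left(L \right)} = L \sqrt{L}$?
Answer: $32398 + 48 \sqrt{3} \approx 32481.0$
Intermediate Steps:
$w{\left(L \right)} = L^{\frac{3}{2}}$
$r = 48 \sqrt{3}$ ($r = 3^{\frac{3}{2}} \left(9 + 7\right) = 3 \sqrt{3} \cdot 16 = 48 \sqrt{3} \approx 83.138$)
$X = 32486$ ($X = -4 + \left(158 - 44\right) \left(148 + 137\right) = -4 + 114 \cdot 285 = -4 + 32490 = 32486$)
$\left(\left(-75 - 13\right) + X\right) + r = \left(\left(-75 - 13\right) + 32486\right) + 48 \sqrt{3} = \left(-88 + 32486\right) + 48 \sqrt{3} = 32398 + 48 \sqrt{3}$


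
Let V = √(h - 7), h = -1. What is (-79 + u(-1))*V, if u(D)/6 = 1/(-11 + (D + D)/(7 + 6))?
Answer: -23066*I*√2/145 ≈ -224.97*I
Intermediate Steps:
V = 2*I*√2 (V = √(-1 - 7) = √(-8) = 2*I*√2 ≈ 2.8284*I)
u(D) = 6/(-11 + 2*D/13) (u(D) = 6/(-11 + (D + D)/(7 + 6)) = 6/(-11 + (2*D)/13) = 6/(-11 + (2*D)*(1/13)) = 6/(-11 + 2*D/13))
(-79 + u(-1))*V = (-79 + 78/(-143 + 2*(-1)))*(2*I*√2) = (-79 + 78/(-143 - 2))*(2*I*√2) = (-79 + 78/(-145))*(2*I*√2) = (-79 + 78*(-1/145))*(2*I*√2) = (-79 - 78/145)*(2*I*√2) = -23066*I*√2/145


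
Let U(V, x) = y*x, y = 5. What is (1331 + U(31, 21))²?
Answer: 2062096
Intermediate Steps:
U(V, x) = 5*x
(1331 + U(31, 21))² = (1331 + 5*21)² = (1331 + 105)² = 1436² = 2062096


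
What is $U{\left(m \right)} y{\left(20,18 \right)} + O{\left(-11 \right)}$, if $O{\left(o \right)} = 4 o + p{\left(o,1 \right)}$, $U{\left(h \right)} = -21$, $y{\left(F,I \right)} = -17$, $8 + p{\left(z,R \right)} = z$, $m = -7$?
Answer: $294$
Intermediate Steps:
$p{\left(z,R \right)} = -8 + z$
$O{\left(o \right)} = -8 + 5 o$ ($O{\left(o \right)} = 4 o + \left(-8 + o\right) = -8 + 5 o$)
$U{\left(m \right)} y{\left(20,18 \right)} + O{\left(-11 \right)} = \left(-21\right) \left(-17\right) + \left(-8 + 5 \left(-11\right)\right) = 357 - 63 = 294$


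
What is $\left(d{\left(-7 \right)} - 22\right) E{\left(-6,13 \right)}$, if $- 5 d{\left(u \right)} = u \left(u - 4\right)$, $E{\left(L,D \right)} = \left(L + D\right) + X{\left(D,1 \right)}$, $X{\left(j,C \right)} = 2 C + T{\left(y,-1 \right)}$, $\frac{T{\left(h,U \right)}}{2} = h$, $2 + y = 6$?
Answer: $- \frac{3179}{5} \approx -635.8$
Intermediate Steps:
$y = 4$ ($y = -2 + 6 = 4$)
$T{\left(h,U \right)} = 2 h$
$X{\left(j,C \right)} = 8 + 2 C$ ($X{\left(j,C \right)} = 2 C + 2 \cdot 4 = 2 C + 8 = 8 + 2 C$)
$E{\left(L,D \right)} = 10 + D + L$ ($E{\left(L,D \right)} = \left(L + D\right) + \left(8 + 2 \cdot 1\right) = \left(D + L\right) + \left(8 + 2\right) = \left(D + L\right) + 10 = 10 + D + L$)
$d{\left(u \right)} = - \frac{u \left(-4 + u\right)}{5}$ ($d{\left(u \right)} = - \frac{u \left(u - 4\right)}{5} = - \frac{u \left(-4 + u\right)}{5}$)
$\left(d{\left(-7 \right)} - 22\right) E{\left(-6,13 \right)} = \left(\frac{1}{5} \left(-7\right) \left(4 - -7\right) - 22\right) \left(10 + 13 - 6\right) = \left(\frac{1}{5} \left(-7\right) \left(4 + 7\right) - 22\right) 17 = \left(\frac{1}{5} \left(-7\right) 11 - 22\right) 17 = \left(- \frac{77}{5} - 22\right) 17 = \left(- \frac{187}{5}\right) 17 = - \frac{3179}{5}$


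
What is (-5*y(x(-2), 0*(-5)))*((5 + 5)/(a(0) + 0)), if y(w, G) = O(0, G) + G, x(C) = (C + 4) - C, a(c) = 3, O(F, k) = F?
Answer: 0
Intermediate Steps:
x(C) = 4 (x(C) = (4 + C) - C = 4)
y(w, G) = G (y(w, G) = 0 + G = G)
(-5*y(x(-2), 0*(-5)))*((5 + 5)/(a(0) + 0)) = (-0*(-5))*((5 + 5)/(3 + 0)) = (-5*0)*(10/3) = 0*(10*(⅓)) = 0*(10/3) = 0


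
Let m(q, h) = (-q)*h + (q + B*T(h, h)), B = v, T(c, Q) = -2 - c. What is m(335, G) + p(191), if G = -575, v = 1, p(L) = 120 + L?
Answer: 193844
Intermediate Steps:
B = 1
m(q, h) = -2 + q - h - h*q (m(q, h) = (-q)*h + (q + 1*(-2 - h)) = -h*q + (q + (-2 - h)) = -h*q + (-2 + q - h) = -2 + q - h - h*q)
m(335, G) + p(191) = (-2 + 335 - 1*(-575) - 1*(-575)*335) + (120 + 191) = (-2 + 335 + 575 + 192625) + 311 = 193533 + 311 = 193844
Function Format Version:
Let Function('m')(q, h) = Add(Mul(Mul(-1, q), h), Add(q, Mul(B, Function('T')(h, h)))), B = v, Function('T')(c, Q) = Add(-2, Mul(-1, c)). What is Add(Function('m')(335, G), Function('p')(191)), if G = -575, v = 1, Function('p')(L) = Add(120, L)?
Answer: 193844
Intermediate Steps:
B = 1
Function('m')(q, h) = Add(-2, q, Mul(-1, h), Mul(-1, h, q)) (Function('m')(q, h) = Add(Mul(Mul(-1, q), h), Add(q, Mul(1, Add(-2, Mul(-1, h))))) = Add(Mul(-1, h, q), Add(q, Add(-2, Mul(-1, h)))) = Add(Mul(-1, h, q), Add(-2, q, Mul(-1, h))) = Add(-2, q, Mul(-1, h), Mul(-1, h, q)))
Add(Function('m')(335, G), Function('p')(191)) = Add(Add(-2, 335, Mul(-1, -575), Mul(-1, -575, 335)), Add(120, 191)) = Add(Add(-2, 335, 575, 192625), 311) = Add(193533, 311) = 193844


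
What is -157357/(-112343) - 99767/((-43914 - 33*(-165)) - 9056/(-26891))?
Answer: 42197937853362/10564948385299 ≈ 3.9941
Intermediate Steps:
-157357/(-112343) - 99767/((-43914 - 33*(-165)) - 9056/(-26891)) = -157357*(-1/112343) - 99767/((-43914 + 5445) - 9056*(-1/26891)) = 157357/112343 - 99767/(-38469 + 9056/26891) = 157357/112343 - 99767/(-1034460823/26891) = 157357/112343 - 99767*(-26891/1034460823) = 157357/112343 + 2682834397/1034460823 = 42197937853362/10564948385299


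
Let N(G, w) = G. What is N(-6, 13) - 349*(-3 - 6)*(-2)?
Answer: -6288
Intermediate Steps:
N(-6, 13) - 349*(-3 - 6)*(-2) = -6 - 349*(-3 - 6)*(-2) = -6 - (-3141)*(-2) = -6 - 349*18 = -6 - 6282 = -6288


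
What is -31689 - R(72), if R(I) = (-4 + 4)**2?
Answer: -31689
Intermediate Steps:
R(I) = 0 (R(I) = 0**2 = 0)
-31689 - R(72) = -31689 - 1*0 = -31689 + 0 = -31689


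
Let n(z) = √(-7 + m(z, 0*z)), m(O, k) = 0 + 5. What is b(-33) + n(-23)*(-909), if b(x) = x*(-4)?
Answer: 132 - 909*I*√2 ≈ 132.0 - 1285.5*I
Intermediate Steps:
m(O, k) = 5
n(z) = I*√2 (n(z) = √(-7 + 5) = √(-2) = I*√2)
b(x) = -4*x
b(-33) + n(-23)*(-909) = -4*(-33) + (I*√2)*(-909) = 132 - 909*I*√2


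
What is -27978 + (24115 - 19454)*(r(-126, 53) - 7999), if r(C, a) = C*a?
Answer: -68437475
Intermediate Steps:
-27978 + (24115 - 19454)*(r(-126, 53) - 7999) = -27978 + (24115 - 19454)*(-126*53 - 7999) = -27978 + 4661*(-6678 - 7999) = -27978 + 4661*(-14677) = -27978 - 68409497 = -68437475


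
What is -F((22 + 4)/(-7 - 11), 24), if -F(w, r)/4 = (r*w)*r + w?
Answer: -30004/9 ≈ -3333.8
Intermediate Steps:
F(w, r) = -4*w - 4*w*r² (F(w, r) = -4*((r*w)*r + w) = -4*(w*r² + w) = -4*(w + w*r²) = -4*w - 4*w*r²)
-F((22 + 4)/(-7 - 11), 24) = -(-4)*(22 + 4)/(-7 - 11)*(1 + 24²) = -(-4)*26/(-18)*(1 + 576) = -(-4)*26*(-1/18)*577 = -(-4)*(-13)*577/9 = -1*30004/9 = -30004/9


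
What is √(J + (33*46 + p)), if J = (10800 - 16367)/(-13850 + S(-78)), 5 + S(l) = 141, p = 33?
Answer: √291778803434/13714 ≈ 39.388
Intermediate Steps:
S(l) = 136 (S(l) = -5 + 141 = 136)
J = 5567/13714 (J = (10800 - 16367)/(-13850 + 136) = -5567/(-13714) = -5567*(-1/13714) = 5567/13714 ≈ 0.40594)
√(J + (33*46 + p)) = √(5567/13714 + (33*46 + 33)) = √(5567/13714 + (1518 + 33)) = √(5567/13714 + 1551) = √(21275981/13714) = √291778803434/13714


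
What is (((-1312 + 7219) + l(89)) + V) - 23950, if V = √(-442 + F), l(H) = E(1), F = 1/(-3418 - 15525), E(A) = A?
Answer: -18042 + I*√158606083001/18943 ≈ -18042.0 + 21.024*I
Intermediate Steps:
F = -1/18943 (F = 1/(-18943) = -1/18943 ≈ -5.2790e-5)
l(H) = 1
V = I*√158606083001/18943 (V = √(-442 - 1/18943) = √(-8372807/18943) = I*√158606083001/18943 ≈ 21.024*I)
(((-1312 + 7219) + l(89)) + V) - 23950 = (((-1312 + 7219) + 1) + I*√158606083001/18943) - 23950 = ((5907 + 1) + I*√158606083001/18943) - 23950 = (5908 + I*√158606083001/18943) - 23950 = -18042 + I*√158606083001/18943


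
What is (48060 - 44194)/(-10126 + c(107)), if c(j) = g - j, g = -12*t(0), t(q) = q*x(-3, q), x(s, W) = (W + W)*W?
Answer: -3866/10233 ≈ -0.37780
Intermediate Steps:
x(s, W) = 2*W**2 (x(s, W) = (2*W)*W = 2*W**2)
t(q) = 2*q**3 (t(q) = q*(2*q**2) = 2*q**3)
g = 0 (g = -24*0**3 = -24*0 = -12*0 = 0)
c(j) = -j (c(j) = 0 - j = -j)
(48060 - 44194)/(-10126 + c(107)) = (48060 - 44194)/(-10126 - 1*107) = 3866/(-10126 - 107) = 3866/(-10233) = 3866*(-1/10233) = -3866/10233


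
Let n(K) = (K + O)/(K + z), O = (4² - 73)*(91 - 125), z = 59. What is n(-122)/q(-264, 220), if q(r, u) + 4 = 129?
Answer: -1816/7875 ≈ -0.23060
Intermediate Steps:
q(r, u) = 125 (q(r, u) = -4 + 129 = 125)
O = 1938 (O = (16 - 73)*(-34) = -57*(-34) = 1938)
n(K) = (1938 + K)/(59 + K) (n(K) = (K + 1938)/(K + 59) = (1938 + K)/(59 + K))
n(-122)/q(-264, 220) = ((1938 - 122)/(59 - 122))/125 = (1816/(-63))*(1/125) = -1/63*1816*(1/125) = -1816/63*1/125 = -1816/7875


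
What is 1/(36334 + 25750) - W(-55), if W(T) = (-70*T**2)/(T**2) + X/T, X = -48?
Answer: 21458493/310420 ≈ 69.127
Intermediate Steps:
W(T) = -70 - 48/T (W(T) = (-70*T**2)/(T**2) - 48/T = (-70*T**2)/T**2 - 48/T = -70 - 48/T)
1/(36334 + 25750) - W(-55) = 1/(36334 + 25750) - (-70 - 48/(-55)) = 1/62084 - (-70 - 48*(-1/55)) = 1/62084 - (-70 + 48/55) = 1/62084 - 1*(-3802/55) = 1/62084 + 3802/55 = 21458493/310420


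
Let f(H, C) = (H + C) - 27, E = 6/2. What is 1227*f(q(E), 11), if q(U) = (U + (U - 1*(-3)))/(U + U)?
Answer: -35583/2 ≈ -17792.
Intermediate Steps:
E = 3 (E = 6*(½) = 3)
q(U) = (3 + 2*U)/(2*U) (q(U) = (U + (U + 3))/((2*U)) = (U + (3 + U))*(1/(2*U)) = (3 + 2*U)*(1/(2*U)) = (3 + 2*U)/(2*U))
f(H, C) = -27 + C + H (f(H, C) = (C + H) - 27 = -27 + C + H)
1227*f(q(E), 11) = 1227*(-27 + 11 + (3/2 + 3)/3) = 1227*(-27 + 11 + (⅓)*(9/2)) = 1227*(-27 + 11 + 3/2) = 1227*(-29/2) = -35583/2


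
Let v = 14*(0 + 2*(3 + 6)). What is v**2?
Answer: 63504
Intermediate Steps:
v = 252 (v = 14*(0 + 2*9) = 14*(0 + 18) = 14*18 = 252)
v**2 = 252**2 = 63504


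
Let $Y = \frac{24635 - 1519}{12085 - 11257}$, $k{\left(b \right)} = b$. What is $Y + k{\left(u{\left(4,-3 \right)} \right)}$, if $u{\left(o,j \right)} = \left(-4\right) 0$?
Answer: $\frac{5779}{207} \approx 27.918$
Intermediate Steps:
$u{\left(o,j \right)} = 0$
$Y = \frac{5779}{207}$ ($Y = \frac{23116}{828} = 23116 \cdot \frac{1}{828} = \frac{5779}{207} \approx 27.918$)
$Y + k{\left(u{\left(4,-3 \right)} \right)} = \frac{5779}{207} + 0 = \frac{5779}{207}$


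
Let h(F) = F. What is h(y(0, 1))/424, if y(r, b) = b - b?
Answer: 0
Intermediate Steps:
y(r, b) = 0
h(y(0, 1))/424 = 0/424 = 0*(1/424) = 0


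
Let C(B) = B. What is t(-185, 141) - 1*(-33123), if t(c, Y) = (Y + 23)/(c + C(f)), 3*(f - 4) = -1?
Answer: 4504605/136 ≈ 33122.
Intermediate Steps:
f = 11/3 (f = 4 + (⅓)*(-1) = 4 - ⅓ = 11/3 ≈ 3.6667)
t(c, Y) = (23 + Y)/(11/3 + c) (t(c, Y) = (Y + 23)/(c + 11/3) = (23 + Y)/(11/3 + c))
t(-185, 141) - 1*(-33123) = 3*(23 + 141)/(11 + 3*(-185)) - 1*(-33123) = 3*164/(11 - 555) + 33123 = 3*164/(-544) + 33123 = 3*(-1/544)*164 + 33123 = -123/136 + 33123 = 4504605/136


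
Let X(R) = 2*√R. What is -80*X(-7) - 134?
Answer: -134 - 160*I*√7 ≈ -134.0 - 423.32*I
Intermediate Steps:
-80*X(-7) - 134 = -160*√(-7) - 134 = -160*I*√7 - 134 = -134 - 160*I*√7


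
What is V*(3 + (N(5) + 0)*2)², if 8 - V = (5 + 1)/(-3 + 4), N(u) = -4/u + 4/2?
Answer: 1458/25 ≈ 58.320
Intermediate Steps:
N(u) = 2 - 4/u (N(u) = -4/u + 4*(½) = -4/u + 2 = 2 - 4/u)
V = 2 (V = 8 - (5 + 1)/(-3 + 4) = 8 - 6/1 = 8 - 6 = 2)
V*(3 + (N(5) + 0)*2)² = 2*(3 + ((2 - 4/5) + 0)*2)² = 2*(3 + ((2 - 4*⅕) + 0)*2)² = 2*(3 + ((2 - ⅘) + 0)*2)² = 2*(3 + (6/5 + 0)*2)² = 2*(3 + (6/5)*2)² = 2*(3 + 12/5)² = 2*(27/5)² = 2*(729/25) = 1458/25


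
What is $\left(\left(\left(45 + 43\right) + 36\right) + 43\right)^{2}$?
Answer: $27889$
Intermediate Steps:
$\left(\left(\left(45 + 43\right) + 36\right) + 43\right)^{2} = \left(\left(88 + 36\right) + 43\right)^{2} = \left(124 + 43\right)^{2} = 167^{2} = 27889$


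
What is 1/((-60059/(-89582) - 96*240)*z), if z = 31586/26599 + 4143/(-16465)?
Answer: -39232663990370/845921744283104093 ≈ -4.6379e-5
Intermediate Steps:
z = 409863833/437952535 (z = 31586*(1/26599) + 4143*(-1/16465) = 31586/26599 - 4143/16465 = 409863833/437952535 ≈ 0.93586)
1/((-60059/(-89582) - 96*240)*z) = 1/((-60059/(-89582) - 96*240)*(409863833/437952535)) = (437952535/409863833)/(-60059*(-1/89582) - 23040) = (437952535/409863833)/(60059/89582 - 23040) = (437952535/409863833)/(-2063909221/89582) = -89582/2063909221*437952535/409863833 = -39232663990370/845921744283104093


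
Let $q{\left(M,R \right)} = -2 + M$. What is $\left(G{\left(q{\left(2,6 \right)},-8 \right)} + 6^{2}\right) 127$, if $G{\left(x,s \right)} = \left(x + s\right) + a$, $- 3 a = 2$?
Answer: $\frac{10414}{3} \approx 3471.3$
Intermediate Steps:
$a = - \frac{2}{3}$ ($a = \left(- \frac{1}{3}\right) 2 = - \frac{2}{3} \approx -0.66667$)
$G{\left(x,s \right)} = - \frac{2}{3} + s + x$ ($G{\left(x,s \right)} = \left(x + s\right) - \frac{2}{3} = \left(s + x\right) - \frac{2}{3} = - \frac{2}{3} + s + x$)
$\left(G{\left(q{\left(2,6 \right)},-8 \right)} + 6^{2}\right) 127 = \left(\left(- \frac{2}{3} - 8 + \left(-2 + 2\right)\right) + 6^{2}\right) 127 = \left(\left(- \frac{2}{3} - 8 + 0\right) + 36\right) 127 = \left(- \frac{26}{3} + 36\right) 127 = \frac{82}{3} \cdot 127 = \frac{10414}{3}$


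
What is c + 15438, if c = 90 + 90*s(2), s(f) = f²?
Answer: 15888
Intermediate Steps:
c = 450 (c = 90 + 90*2² = 90 + 90*4 = 90 + 360 = 450)
c + 15438 = 450 + 15438 = 15888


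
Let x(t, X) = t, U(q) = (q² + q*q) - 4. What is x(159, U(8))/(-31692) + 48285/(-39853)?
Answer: -512194949/421007092 ≈ -1.2166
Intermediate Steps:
U(q) = -4 + 2*q² (U(q) = (q² + q²) - 4 = 2*q² - 4 = -4 + 2*q²)
x(159, U(8))/(-31692) + 48285/(-39853) = 159/(-31692) + 48285/(-39853) = 159*(-1/31692) + 48285*(-1/39853) = -53/10564 - 48285/39853 = -512194949/421007092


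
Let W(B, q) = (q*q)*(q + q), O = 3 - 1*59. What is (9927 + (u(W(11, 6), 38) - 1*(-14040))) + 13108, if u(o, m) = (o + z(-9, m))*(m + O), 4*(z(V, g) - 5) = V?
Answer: 58499/2 ≈ 29250.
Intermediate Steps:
z(V, g) = 5 + V/4
O = -56 (O = 3 - 59 = -56)
W(B, q) = 2*q³ (W(B, q) = q²*(2*q) = 2*q³)
u(o, m) = (-56 + m)*(11/4 + o) (u(o, m) = (o + (5 + (¼)*(-9)))*(m - 56) = (o + (5 - 9/4))*(-56 + m) = (o + 11/4)*(-56 + m) = (11/4 + o)*(-56 + m) = (-56 + m)*(11/4 + o))
(9927 + (u(W(11, 6), 38) - 1*(-14040))) + 13108 = (9927 + ((-154 - 112*6³ + (11/4)*38 + 38*(2*6³)) - 1*(-14040))) + 13108 = (9927 + ((-154 - 112*216 + 209/2 + 38*(2*216)) + 14040)) + 13108 = (9927 + ((-154 - 56*432 + 209/2 + 38*432) + 14040)) + 13108 = (9927 + ((-154 - 24192 + 209/2 + 16416) + 14040)) + 13108 = (9927 + (-15651/2 + 14040)) + 13108 = (9927 + 12429/2) + 13108 = 32283/2 + 13108 = 58499/2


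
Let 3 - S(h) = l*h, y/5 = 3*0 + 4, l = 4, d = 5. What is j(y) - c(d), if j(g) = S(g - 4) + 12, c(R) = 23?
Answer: -72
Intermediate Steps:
y = 20 (y = 5*(3*0 + 4) = 5*(0 + 4) = 5*4 = 20)
S(h) = 3 - 4*h
j(g) = 31 - 4*g (j(g) = (3 - 4*(g - 4)) + 12 = (3 - 4*(-4 + g)) + 12 = (3 + (16 - 4*g)) + 12 = (19 - 4*g) + 12 = 31 - 4*g)
j(y) - c(d) = (31 - 4*20) - 1*23 = (31 - 80) - 23 = -49 - 23 = -72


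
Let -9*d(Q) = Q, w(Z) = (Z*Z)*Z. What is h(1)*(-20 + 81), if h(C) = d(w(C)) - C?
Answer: -610/9 ≈ -67.778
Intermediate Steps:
w(Z) = Z**3 (w(Z) = Z**2*Z = Z**3)
d(Q) = -Q/9
h(C) = -C - C**3/9 (h(C) = -C**3/9 - C = -C - C**3/9)
h(1)*(-20 + 81) = (-1*1 - 1/9*1**3)*(-20 + 81) = (-1 - 1/9*1)*61 = (-1 - 1/9)*61 = -10/9*61 = -610/9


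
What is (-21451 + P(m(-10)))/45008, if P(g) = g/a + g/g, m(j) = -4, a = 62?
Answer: -83119/174406 ≈ -0.47658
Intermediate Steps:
P(g) = 1 + g/62 (P(g) = g/62 + g/g = g*(1/62) + 1 = g/62 + 1 = 1 + g/62)
(-21451 + P(m(-10)))/45008 = (-21451 + (1 + (1/62)*(-4)))/45008 = (-21451 + (1 - 2/31))*(1/45008) = (-21451 + 29/31)*(1/45008) = -664952/31*1/45008 = -83119/174406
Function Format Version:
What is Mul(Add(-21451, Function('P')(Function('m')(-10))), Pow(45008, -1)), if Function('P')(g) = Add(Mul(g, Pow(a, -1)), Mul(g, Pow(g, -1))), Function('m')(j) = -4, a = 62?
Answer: Rational(-83119, 174406) ≈ -0.47658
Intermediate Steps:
Function('P')(g) = Add(1, Mul(Rational(1, 62), g)) (Function('P')(g) = Add(Mul(g, Pow(62, -1)), Mul(g, Pow(g, -1))) = Add(Mul(g, Rational(1, 62)), 1) = Add(Mul(Rational(1, 62), g), 1) = Add(1, Mul(Rational(1, 62), g)))
Mul(Add(-21451, Function('P')(Function('m')(-10))), Pow(45008, -1)) = Mul(Add(-21451, Add(1, Mul(Rational(1, 62), -4))), Pow(45008, -1)) = Mul(Add(-21451, Add(1, Rational(-2, 31))), Rational(1, 45008)) = Mul(Add(-21451, Rational(29, 31)), Rational(1, 45008)) = Mul(Rational(-664952, 31), Rational(1, 45008)) = Rational(-83119, 174406)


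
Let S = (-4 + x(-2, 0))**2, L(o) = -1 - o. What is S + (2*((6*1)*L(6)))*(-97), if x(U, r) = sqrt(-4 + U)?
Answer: 8158 - 8*I*sqrt(6) ≈ 8158.0 - 19.596*I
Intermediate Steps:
S = (-4 + I*sqrt(6))**2 (S = (-4 + sqrt(-4 - 2))**2 = (-4 + sqrt(-6))**2 = (-4 + I*sqrt(6))**2 ≈ 10.0 - 19.596*I)
S + (2*((6*1)*L(6)))*(-97) = (4 - I*sqrt(6))**2 + (2*((6*1)*(-1 - 1*6)))*(-97) = (4 - I*sqrt(6))**2 + (2*(6*(-1 - 6)))*(-97) = (4 - I*sqrt(6))**2 + (2*(6*(-7)))*(-97) = (4 - I*sqrt(6))**2 + (2*(-42))*(-97) = (4 - I*sqrt(6))**2 - 84*(-97) = (4 - I*sqrt(6))**2 + 8148 = 8148 + (4 - I*sqrt(6))**2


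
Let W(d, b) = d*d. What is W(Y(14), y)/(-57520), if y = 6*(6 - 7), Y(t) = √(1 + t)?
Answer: -3/11504 ≈ -0.00026078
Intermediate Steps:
y = -6 (y = 6*(-1) = -6)
W(d, b) = d²
W(Y(14), y)/(-57520) = (√(1 + 14))²/(-57520) = (√15)²*(-1/57520) = 15*(-1/57520) = -3/11504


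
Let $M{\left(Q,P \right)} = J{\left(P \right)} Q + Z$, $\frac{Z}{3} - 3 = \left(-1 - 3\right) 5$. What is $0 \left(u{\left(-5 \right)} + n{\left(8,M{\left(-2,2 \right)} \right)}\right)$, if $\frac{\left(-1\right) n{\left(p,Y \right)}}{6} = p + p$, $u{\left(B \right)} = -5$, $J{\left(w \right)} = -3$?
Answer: $0$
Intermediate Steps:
$Z = -51$ ($Z = 9 + 3 \left(-1 - 3\right) 5 = 9 + 3 \left(\left(-4\right) 5\right) = 9 + 3 \left(-20\right) = 9 - 60 = -51$)
$M{\left(Q,P \right)} = -51 - 3 Q$ ($M{\left(Q,P \right)} = - 3 Q - 51 = -51 - 3 Q$)
$n{\left(p,Y \right)} = - 12 p$ ($n{\left(p,Y \right)} = - 6 \left(p + p\right) = - 6 \cdot 2 p = - 12 p$)
$0 \left(u{\left(-5 \right)} + n{\left(8,M{\left(-2,2 \right)} \right)}\right) = 0 \left(-5 - 96\right) = 0 \left(-101\right) = 0$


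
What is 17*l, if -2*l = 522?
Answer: -4437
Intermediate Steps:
l = -261 (l = -½*522 = -261)
17*l = 17*(-261) = -4437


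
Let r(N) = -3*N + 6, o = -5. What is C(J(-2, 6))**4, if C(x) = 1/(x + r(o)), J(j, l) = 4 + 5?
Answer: 1/810000 ≈ 1.2346e-6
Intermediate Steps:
J(j, l) = 9
r(N) = 6 - 3*N
C(x) = 1/(21 + x) (C(x) = 1/(x + (6 - 3*(-5))) = 1/(x + (6 + 15)) = 1/(x + 21) = 1/(21 + x))
C(J(-2, 6))**4 = (1/(21 + 9))**4 = (1/30)**4 = 1/810000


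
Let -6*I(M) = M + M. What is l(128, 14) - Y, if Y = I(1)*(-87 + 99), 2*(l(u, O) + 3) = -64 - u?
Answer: -95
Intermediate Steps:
l(u, O) = -35 - u/2 (l(u, O) = -3 + (-64 - u)/2 = -3 + (-32 - u/2) = -35 - u/2)
I(M) = -M/3 (I(M) = -(M + M)/6 = -M/3)
Y = -4 (Y = (-⅓*1)*(-87 + 99) = -⅓*12 = -4)
l(128, 14) - Y = (-35 - ½*128) - 1*(-4) = (-35 - 64) + 4 = -99 + 4 = -95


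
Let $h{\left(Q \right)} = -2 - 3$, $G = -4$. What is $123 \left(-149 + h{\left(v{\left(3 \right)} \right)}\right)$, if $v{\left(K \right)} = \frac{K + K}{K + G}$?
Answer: $-18942$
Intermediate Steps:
$v{\left(K \right)} = \frac{2 K}{-4 + K}$ ($v{\left(K \right)} = \frac{K + K}{K - 4} = \frac{2 K}{-4 + K}$)
$h{\left(Q \right)} = -5$ ($h{\left(Q \right)} = -2 - 3 = -5$)
$123 \left(-149 + h{\left(v{\left(3 \right)} \right)}\right) = 123 \left(-149 - 5\right) = 123 \left(-154\right) = -18942$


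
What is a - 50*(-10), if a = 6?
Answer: 506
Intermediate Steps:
a - 50*(-10) = 6 - 50*(-10) = 6 + 500 = 506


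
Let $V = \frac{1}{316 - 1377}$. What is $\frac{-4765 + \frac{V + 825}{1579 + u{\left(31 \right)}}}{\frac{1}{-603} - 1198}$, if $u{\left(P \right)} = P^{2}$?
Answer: $\frac{1935707451732}{486702795325} \approx 3.9772$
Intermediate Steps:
$V = - \frac{1}{1061}$ ($V = \frac{1}{-1061} = - \frac{1}{1061} \approx -0.00094251$)
$\frac{-4765 + \frac{V + 825}{1579 + u{\left(31 \right)}}}{\frac{1}{-603} - 1198} = \frac{-4765 + \frac{- \frac{1}{1061} + 825}{1579 + 31^{2}}}{\frac{1}{-603} - 1198} = \frac{-4765 + \frac{875324}{1061 \left(1579 + 961\right)}}{- \frac{1}{603} - 1198} = \frac{-4765 + \frac{875324}{1061 \cdot 2540}}{- \frac{722395}{603}} = \left(-4765 + \frac{875324}{1061} \cdot \frac{1}{2540}\right) \left(- \frac{603}{722395}\right) = \left(-4765 + \frac{218831}{673735}\right) \left(- \frac{603}{722395}\right) = \left(- \frac{3210128444}{673735}\right) \left(- \frac{603}{722395}\right) = \frac{1935707451732}{486702795325}$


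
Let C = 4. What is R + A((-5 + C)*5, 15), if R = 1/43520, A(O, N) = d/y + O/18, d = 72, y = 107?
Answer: 16560323/41909760 ≈ 0.39514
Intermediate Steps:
A(O, N) = 72/107 + O/18
R = 1/43520 ≈ 2.2978e-5
R + A((-5 + C)*5, 15) = 1/43520 + (72/107 + ((-5 + 4)*5)/18) = 1/43520 + (72/107 + (-1*5)/18) = 1/43520 + (72/107 + (1/18)*(-5)) = 1/43520 + (72/107 - 5/18) = 1/43520 + 761/1926 = 16560323/41909760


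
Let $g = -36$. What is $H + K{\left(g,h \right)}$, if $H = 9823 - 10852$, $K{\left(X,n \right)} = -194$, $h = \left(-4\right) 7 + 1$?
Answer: $-1223$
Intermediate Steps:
$h = -27$ ($h = -28 + 1 = -27$)
$H = -1029$
$H + K{\left(g,h \right)} = -1029 - 194 = -1223$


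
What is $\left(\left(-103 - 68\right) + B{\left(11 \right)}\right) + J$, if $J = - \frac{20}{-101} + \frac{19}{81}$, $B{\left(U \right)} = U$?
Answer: $- \frac{1305421}{8181} \approx -159.57$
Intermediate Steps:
$J = \frac{3539}{8181}$ ($J = \left(-20\right) \left(- \frac{1}{101}\right) + 19 \cdot \frac{1}{81} = \frac{20}{101} + \frac{19}{81} = \frac{3539}{8181} \approx 0.43259$)
$\left(\left(-103 - 68\right) + B{\left(11 \right)}\right) + J = \left(\left(-103 - 68\right) + 11\right) + \frac{3539}{8181} = \left(-171 + 11\right) + \frac{3539}{8181} = -160 + \frac{3539}{8181} = - \frac{1305421}{8181}$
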